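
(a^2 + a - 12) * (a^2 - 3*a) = a^4 - 2*a^3 - 15*a^2 + 36*a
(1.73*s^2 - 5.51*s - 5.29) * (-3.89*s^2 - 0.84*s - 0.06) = -6.7297*s^4 + 19.9807*s^3 + 25.1027*s^2 + 4.7742*s + 0.3174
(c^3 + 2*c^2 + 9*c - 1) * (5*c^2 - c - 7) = 5*c^5 + 9*c^4 + 36*c^3 - 28*c^2 - 62*c + 7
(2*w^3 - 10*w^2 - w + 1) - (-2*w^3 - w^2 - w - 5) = 4*w^3 - 9*w^2 + 6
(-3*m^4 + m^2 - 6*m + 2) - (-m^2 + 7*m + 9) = -3*m^4 + 2*m^2 - 13*m - 7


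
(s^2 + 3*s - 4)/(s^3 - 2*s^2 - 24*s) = (s - 1)/(s*(s - 6))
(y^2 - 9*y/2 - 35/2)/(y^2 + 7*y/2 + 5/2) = (y - 7)/(y + 1)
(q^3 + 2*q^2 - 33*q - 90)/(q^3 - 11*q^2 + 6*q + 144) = (q + 5)/(q - 8)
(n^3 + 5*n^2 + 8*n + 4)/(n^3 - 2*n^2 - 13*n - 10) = (n + 2)/(n - 5)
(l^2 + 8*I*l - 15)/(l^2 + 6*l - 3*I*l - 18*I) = (l^2 + 8*I*l - 15)/(l^2 + 3*l*(2 - I) - 18*I)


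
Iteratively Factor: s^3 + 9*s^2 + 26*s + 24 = (s + 3)*(s^2 + 6*s + 8) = (s + 3)*(s + 4)*(s + 2)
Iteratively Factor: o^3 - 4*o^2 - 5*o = (o)*(o^2 - 4*o - 5) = o*(o + 1)*(o - 5)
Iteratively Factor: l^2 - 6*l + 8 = (l - 4)*(l - 2)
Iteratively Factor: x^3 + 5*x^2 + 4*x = (x + 4)*(x^2 + x) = (x + 1)*(x + 4)*(x)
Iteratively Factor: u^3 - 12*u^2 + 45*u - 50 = (u - 2)*(u^2 - 10*u + 25) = (u - 5)*(u - 2)*(u - 5)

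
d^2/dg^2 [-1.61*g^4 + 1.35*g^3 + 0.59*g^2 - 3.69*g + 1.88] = -19.32*g^2 + 8.1*g + 1.18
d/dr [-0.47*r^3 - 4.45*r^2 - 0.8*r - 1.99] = -1.41*r^2 - 8.9*r - 0.8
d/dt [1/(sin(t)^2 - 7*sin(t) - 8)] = (7 - 2*sin(t))*cos(t)/((sin(t) - 8)^2*(sin(t) + 1)^2)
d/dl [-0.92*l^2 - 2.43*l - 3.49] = -1.84*l - 2.43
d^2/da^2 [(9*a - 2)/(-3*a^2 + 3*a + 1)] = 6*(3*(2*a - 1)^2*(9*a - 2) + (27*a - 11)*(-3*a^2 + 3*a + 1))/(-3*a^2 + 3*a + 1)^3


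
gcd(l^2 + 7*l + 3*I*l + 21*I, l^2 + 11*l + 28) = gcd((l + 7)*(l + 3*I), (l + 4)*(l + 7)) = l + 7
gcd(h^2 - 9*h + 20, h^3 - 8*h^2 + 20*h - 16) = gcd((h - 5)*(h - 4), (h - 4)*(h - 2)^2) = h - 4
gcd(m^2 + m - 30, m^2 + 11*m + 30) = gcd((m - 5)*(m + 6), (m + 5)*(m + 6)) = m + 6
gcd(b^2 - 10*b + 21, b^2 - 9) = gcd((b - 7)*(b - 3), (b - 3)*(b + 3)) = b - 3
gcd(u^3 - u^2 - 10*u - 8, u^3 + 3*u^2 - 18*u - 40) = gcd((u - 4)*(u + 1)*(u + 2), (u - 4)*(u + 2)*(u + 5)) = u^2 - 2*u - 8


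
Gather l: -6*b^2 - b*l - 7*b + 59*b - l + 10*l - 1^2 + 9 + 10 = -6*b^2 + 52*b + l*(9 - b) + 18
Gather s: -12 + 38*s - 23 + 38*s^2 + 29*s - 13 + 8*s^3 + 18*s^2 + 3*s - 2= 8*s^3 + 56*s^2 + 70*s - 50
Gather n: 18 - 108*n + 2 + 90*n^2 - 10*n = 90*n^2 - 118*n + 20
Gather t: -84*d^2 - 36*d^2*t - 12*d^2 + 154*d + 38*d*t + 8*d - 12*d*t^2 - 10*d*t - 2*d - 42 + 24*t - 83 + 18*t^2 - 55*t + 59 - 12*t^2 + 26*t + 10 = -96*d^2 + 160*d + t^2*(6 - 12*d) + t*(-36*d^2 + 28*d - 5) - 56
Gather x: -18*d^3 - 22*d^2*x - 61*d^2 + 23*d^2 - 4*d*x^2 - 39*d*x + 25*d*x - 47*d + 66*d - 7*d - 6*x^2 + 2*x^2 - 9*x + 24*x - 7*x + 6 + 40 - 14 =-18*d^3 - 38*d^2 + 12*d + x^2*(-4*d - 4) + x*(-22*d^2 - 14*d + 8) + 32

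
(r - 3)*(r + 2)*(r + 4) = r^3 + 3*r^2 - 10*r - 24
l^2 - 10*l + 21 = (l - 7)*(l - 3)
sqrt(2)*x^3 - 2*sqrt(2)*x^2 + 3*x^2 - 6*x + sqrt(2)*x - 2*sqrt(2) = (x - 2)*(x + sqrt(2))*(sqrt(2)*x + 1)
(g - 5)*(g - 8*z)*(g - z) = g^3 - 9*g^2*z - 5*g^2 + 8*g*z^2 + 45*g*z - 40*z^2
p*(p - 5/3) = p^2 - 5*p/3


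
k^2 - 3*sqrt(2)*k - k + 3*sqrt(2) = (k - 1)*(k - 3*sqrt(2))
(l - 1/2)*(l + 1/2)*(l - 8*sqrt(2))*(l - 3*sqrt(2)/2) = l^4 - 19*sqrt(2)*l^3/2 + 95*l^2/4 + 19*sqrt(2)*l/8 - 6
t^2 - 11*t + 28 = (t - 7)*(t - 4)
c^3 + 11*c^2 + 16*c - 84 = (c - 2)*(c + 6)*(c + 7)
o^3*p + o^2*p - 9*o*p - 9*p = (o - 3)*(o + 3)*(o*p + p)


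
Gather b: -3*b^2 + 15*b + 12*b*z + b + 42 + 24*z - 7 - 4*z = -3*b^2 + b*(12*z + 16) + 20*z + 35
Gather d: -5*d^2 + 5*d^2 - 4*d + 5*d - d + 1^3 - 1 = 0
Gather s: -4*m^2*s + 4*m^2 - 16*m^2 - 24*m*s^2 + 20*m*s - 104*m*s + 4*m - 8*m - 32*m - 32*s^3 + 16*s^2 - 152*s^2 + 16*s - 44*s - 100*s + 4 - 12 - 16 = -12*m^2 - 36*m - 32*s^3 + s^2*(-24*m - 136) + s*(-4*m^2 - 84*m - 128) - 24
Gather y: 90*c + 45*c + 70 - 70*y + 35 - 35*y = 135*c - 105*y + 105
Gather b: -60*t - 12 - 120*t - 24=-180*t - 36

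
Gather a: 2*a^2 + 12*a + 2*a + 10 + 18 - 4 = 2*a^2 + 14*a + 24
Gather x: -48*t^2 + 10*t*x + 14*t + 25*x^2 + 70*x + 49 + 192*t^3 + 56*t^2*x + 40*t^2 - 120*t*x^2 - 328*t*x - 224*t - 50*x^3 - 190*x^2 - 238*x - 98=192*t^3 - 8*t^2 - 210*t - 50*x^3 + x^2*(-120*t - 165) + x*(56*t^2 - 318*t - 168) - 49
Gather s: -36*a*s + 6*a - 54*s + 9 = 6*a + s*(-36*a - 54) + 9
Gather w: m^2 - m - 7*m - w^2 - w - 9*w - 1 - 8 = m^2 - 8*m - w^2 - 10*w - 9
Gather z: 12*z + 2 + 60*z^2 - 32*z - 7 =60*z^2 - 20*z - 5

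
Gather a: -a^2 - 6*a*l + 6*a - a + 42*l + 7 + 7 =-a^2 + a*(5 - 6*l) + 42*l + 14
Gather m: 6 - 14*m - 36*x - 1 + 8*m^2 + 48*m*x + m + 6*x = 8*m^2 + m*(48*x - 13) - 30*x + 5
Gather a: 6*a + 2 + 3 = 6*a + 5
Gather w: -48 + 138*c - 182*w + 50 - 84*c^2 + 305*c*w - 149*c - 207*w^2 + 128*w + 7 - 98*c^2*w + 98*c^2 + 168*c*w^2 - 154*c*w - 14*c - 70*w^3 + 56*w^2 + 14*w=14*c^2 - 25*c - 70*w^3 + w^2*(168*c - 151) + w*(-98*c^2 + 151*c - 40) + 9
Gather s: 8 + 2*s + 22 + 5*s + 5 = 7*s + 35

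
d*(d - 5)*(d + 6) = d^3 + d^2 - 30*d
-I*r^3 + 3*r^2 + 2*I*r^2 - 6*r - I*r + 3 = (r - 1)*(r + 3*I)*(-I*r + I)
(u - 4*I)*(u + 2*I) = u^2 - 2*I*u + 8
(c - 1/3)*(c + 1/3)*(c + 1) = c^3 + c^2 - c/9 - 1/9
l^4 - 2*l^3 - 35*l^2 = l^2*(l - 7)*(l + 5)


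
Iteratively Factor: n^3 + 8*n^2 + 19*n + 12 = (n + 4)*(n^2 + 4*n + 3) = (n + 1)*(n + 4)*(n + 3)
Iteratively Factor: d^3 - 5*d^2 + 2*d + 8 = (d - 4)*(d^2 - d - 2) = (d - 4)*(d - 2)*(d + 1)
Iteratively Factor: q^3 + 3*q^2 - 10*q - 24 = (q - 3)*(q^2 + 6*q + 8) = (q - 3)*(q + 4)*(q + 2)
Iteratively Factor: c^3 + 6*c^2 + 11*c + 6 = (c + 3)*(c^2 + 3*c + 2) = (c + 1)*(c + 3)*(c + 2)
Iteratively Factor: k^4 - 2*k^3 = (k)*(k^3 - 2*k^2) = k*(k - 2)*(k^2) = k^2*(k - 2)*(k)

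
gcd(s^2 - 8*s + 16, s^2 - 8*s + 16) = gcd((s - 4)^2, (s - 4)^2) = s^2 - 8*s + 16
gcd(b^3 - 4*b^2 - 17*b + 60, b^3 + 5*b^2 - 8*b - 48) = b^2 + b - 12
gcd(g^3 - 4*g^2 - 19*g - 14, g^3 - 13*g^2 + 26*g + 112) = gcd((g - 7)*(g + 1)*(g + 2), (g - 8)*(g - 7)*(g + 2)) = g^2 - 5*g - 14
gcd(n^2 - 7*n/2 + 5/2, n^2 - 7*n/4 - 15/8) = n - 5/2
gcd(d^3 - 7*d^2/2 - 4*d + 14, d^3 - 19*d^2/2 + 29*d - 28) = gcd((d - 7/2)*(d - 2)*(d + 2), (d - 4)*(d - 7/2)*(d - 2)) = d^2 - 11*d/2 + 7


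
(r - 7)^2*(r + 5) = r^3 - 9*r^2 - 21*r + 245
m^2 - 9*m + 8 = (m - 8)*(m - 1)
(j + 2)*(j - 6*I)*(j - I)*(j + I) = j^4 + 2*j^3 - 6*I*j^3 + j^2 - 12*I*j^2 + 2*j - 6*I*j - 12*I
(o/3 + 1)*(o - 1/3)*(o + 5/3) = o^3/3 + 13*o^2/9 + 31*o/27 - 5/9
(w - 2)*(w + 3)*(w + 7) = w^3 + 8*w^2 + w - 42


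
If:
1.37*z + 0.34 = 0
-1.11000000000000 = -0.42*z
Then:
No Solution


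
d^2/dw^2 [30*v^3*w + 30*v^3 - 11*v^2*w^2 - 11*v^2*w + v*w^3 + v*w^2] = 2*v*(-11*v + 3*w + 1)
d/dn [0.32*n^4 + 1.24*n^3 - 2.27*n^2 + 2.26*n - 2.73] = 1.28*n^3 + 3.72*n^2 - 4.54*n + 2.26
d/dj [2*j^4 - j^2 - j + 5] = 8*j^3 - 2*j - 1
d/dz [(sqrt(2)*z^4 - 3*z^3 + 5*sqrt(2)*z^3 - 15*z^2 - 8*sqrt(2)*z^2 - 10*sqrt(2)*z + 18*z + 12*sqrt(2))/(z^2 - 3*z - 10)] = (2*sqrt(2)*z^5 - 4*sqrt(2)*z^4 - 3*z^4 - 70*sqrt(2)*z^3 + 18*z^3 - 116*sqrt(2)*z^2 + 117*z^2 + 136*sqrt(2)*z + 300*z - 180 + 136*sqrt(2))/(z^4 - 6*z^3 - 11*z^2 + 60*z + 100)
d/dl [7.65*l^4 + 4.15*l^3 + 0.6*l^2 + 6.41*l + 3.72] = 30.6*l^3 + 12.45*l^2 + 1.2*l + 6.41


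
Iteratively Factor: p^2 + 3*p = (p)*(p + 3)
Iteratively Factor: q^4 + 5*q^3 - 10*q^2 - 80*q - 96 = (q + 2)*(q^3 + 3*q^2 - 16*q - 48) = (q + 2)*(q + 4)*(q^2 - q - 12) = (q - 4)*(q + 2)*(q + 4)*(q + 3)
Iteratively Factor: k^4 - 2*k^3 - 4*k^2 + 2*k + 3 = (k + 1)*(k^3 - 3*k^2 - k + 3) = (k + 1)^2*(k^2 - 4*k + 3) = (k - 3)*(k + 1)^2*(k - 1)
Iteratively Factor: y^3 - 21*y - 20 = (y + 1)*(y^2 - y - 20) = (y + 1)*(y + 4)*(y - 5)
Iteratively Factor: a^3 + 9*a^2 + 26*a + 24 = (a + 3)*(a^2 + 6*a + 8) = (a + 2)*(a + 3)*(a + 4)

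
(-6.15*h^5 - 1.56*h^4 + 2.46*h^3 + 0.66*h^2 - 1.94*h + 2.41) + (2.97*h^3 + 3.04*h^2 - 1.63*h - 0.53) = -6.15*h^5 - 1.56*h^4 + 5.43*h^3 + 3.7*h^2 - 3.57*h + 1.88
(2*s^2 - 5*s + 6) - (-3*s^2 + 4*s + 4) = 5*s^2 - 9*s + 2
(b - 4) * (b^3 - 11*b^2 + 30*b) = b^4 - 15*b^3 + 74*b^2 - 120*b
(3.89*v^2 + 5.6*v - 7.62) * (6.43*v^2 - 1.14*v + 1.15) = 25.0127*v^4 + 31.5734*v^3 - 50.9071*v^2 + 15.1268*v - 8.763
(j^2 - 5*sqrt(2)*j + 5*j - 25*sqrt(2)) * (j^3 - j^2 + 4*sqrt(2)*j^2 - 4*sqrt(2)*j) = j^5 - sqrt(2)*j^4 + 4*j^4 - 45*j^3 - 4*sqrt(2)*j^3 - 160*j^2 + 5*sqrt(2)*j^2 + 200*j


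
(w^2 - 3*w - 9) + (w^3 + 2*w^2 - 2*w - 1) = w^3 + 3*w^2 - 5*w - 10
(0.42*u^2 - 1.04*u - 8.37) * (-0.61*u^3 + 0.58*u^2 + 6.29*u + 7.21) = -0.2562*u^5 + 0.878*u^4 + 7.1443*u^3 - 8.368*u^2 - 60.1457*u - 60.3477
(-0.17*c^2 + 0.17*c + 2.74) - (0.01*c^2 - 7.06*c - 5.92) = -0.18*c^2 + 7.23*c + 8.66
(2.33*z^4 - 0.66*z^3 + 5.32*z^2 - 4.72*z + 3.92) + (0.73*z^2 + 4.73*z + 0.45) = 2.33*z^4 - 0.66*z^3 + 6.05*z^2 + 0.0100000000000007*z + 4.37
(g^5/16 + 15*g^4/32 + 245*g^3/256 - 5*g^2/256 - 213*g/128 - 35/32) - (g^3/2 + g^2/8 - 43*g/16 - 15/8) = g^5/16 + 15*g^4/32 + 117*g^3/256 - 37*g^2/256 + 131*g/128 + 25/32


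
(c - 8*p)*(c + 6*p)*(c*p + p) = c^3*p - 2*c^2*p^2 + c^2*p - 48*c*p^3 - 2*c*p^2 - 48*p^3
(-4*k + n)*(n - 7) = -4*k*n + 28*k + n^2 - 7*n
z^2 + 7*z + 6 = (z + 1)*(z + 6)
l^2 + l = l*(l + 1)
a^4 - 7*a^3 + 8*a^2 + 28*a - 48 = (a - 4)*(a - 3)*(a - 2)*(a + 2)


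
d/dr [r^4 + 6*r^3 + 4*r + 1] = 4*r^3 + 18*r^2 + 4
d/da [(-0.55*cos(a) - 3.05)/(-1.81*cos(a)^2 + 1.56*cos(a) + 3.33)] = (0.9955*cos(a)^2 + 11.041*cos(a) - 2.9265)*sin(a)/(3.2761*cos(a)^4 - 5.6472*cos(a)^3 - 9.621*cos(a)^2 + 10.3896*cos(a) + 11.0889)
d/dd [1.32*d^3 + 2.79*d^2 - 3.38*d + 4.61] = 3.96*d^2 + 5.58*d - 3.38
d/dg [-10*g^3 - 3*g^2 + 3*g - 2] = -30*g^2 - 6*g + 3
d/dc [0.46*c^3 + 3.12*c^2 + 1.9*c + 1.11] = 1.38*c^2 + 6.24*c + 1.9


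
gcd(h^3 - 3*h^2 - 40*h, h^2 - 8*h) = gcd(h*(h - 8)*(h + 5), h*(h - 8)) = h^2 - 8*h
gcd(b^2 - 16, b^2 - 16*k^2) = 1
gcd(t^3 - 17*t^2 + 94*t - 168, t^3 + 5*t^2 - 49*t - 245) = t - 7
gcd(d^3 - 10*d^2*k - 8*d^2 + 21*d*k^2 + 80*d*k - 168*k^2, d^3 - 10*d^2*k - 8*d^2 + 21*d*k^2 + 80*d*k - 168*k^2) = d^3 - 10*d^2*k - 8*d^2 + 21*d*k^2 + 80*d*k - 168*k^2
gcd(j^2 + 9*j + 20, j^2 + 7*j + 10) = j + 5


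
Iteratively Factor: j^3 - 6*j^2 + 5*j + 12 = (j - 4)*(j^2 - 2*j - 3) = (j - 4)*(j - 3)*(j + 1)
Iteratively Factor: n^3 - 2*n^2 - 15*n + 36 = (n - 3)*(n^2 + n - 12) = (n - 3)*(n + 4)*(n - 3)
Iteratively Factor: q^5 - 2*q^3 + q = (q - 1)*(q^4 + q^3 - q^2 - q) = (q - 1)^2*(q^3 + 2*q^2 + q) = q*(q - 1)^2*(q^2 + 2*q + 1) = q*(q - 1)^2*(q + 1)*(q + 1)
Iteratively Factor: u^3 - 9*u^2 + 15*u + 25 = (u + 1)*(u^2 - 10*u + 25) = (u - 5)*(u + 1)*(u - 5)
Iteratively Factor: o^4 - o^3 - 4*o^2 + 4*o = (o - 1)*(o^3 - 4*o) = (o - 1)*(o + 2)*(o^2 - 2*o) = o*(o - 1)*(o + 2)*(o - 2)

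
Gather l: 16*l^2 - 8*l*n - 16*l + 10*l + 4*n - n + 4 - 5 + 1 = 16*l^2 + l*(-8*n - 6) + 3*n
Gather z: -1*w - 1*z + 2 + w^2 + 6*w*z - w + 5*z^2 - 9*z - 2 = w^2 - 2*w + 5*z^2 + z*(6*w - 10)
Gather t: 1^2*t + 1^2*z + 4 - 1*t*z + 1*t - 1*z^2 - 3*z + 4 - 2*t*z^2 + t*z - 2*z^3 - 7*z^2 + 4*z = t*(2 - 2*z^2) - 2*z^3 - 8*z^2 + 2*z + 8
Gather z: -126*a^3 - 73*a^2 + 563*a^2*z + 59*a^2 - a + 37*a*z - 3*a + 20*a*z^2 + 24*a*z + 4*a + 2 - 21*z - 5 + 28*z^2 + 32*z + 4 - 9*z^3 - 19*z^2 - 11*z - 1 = -126*a^3 - 14*a^2 - 9*z^3 + z^2*(20*a + 9) + z*(563*a^2 + 61*a)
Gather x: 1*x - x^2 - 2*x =-x^2 - x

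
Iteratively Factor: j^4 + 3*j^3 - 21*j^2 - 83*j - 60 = (j + 4)*(j^3 - j^2 - 17*j - 15) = (j + 1)*(j + 4)*(j^2 - 2*j - 15) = (j + 1)*(j + 3)*(j + 4)*(j - 5)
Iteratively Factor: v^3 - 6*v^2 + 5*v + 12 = (v + 1)*(v^2 - 7*v + 12) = (v - 3)*(v + 1)*(v - 4)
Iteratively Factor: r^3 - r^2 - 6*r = (r - 3)*(r^2 + 2*r) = r*(r - 3)*(r + 2)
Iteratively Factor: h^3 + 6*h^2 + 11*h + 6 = (h + 3)*(h^2 + 3*h + 2) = (h + 2)*(h + 3)*(h + 1)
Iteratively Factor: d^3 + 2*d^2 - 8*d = (d)*(d^2 + 2*d - 8) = d*(d + 4)*(d - 2)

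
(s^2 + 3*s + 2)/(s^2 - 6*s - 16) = (s + 1)/(s - 8)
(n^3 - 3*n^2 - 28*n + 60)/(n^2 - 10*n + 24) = (n^2 + 3*n - 10)/(n - 4)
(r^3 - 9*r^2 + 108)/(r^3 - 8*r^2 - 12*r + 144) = (r + 3)/(r + 4)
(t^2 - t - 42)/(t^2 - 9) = (t^2 - t - 42)/(t^2 - 9)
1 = 1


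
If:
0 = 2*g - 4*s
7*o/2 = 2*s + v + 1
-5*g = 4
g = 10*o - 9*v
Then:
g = -4/5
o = 26/215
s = -2/5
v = 48/215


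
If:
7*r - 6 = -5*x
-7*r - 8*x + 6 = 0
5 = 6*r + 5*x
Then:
No Solution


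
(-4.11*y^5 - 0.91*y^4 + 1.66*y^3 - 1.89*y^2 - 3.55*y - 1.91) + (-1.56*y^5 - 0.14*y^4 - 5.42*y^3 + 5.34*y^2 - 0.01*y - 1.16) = -5.67*y^5 - 1.05*y^4 - 3.76*y^3 + 3.45*y^2 - 3.56*y - 3.07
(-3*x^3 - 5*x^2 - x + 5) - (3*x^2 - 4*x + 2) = -3*x^3 - 8*x^2 + 3*x + 3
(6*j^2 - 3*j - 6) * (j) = 6*j^3 - 3*j^2 - 6*j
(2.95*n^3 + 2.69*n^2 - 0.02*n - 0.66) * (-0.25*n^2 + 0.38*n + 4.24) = -0.7375*n^5 + 0.4485*n^4 + 13.5352*n^3 + 11.563*n^2 - 0.3356*n - 2.7984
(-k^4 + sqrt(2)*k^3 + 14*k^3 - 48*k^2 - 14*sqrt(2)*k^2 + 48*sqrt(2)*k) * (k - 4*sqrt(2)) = -k^5 + 5*sqrt(2)*k^4 + 14*k^4 - 70*sqrt(2)*k^3 - 56*k^3 + 112*k^2 + 240*sqrt(2)*k^2 - 384*k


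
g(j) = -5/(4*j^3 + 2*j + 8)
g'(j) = -5*(-12*j^2 - 2)/(4*j^3 + 2*j + 8)^2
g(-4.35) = 0.02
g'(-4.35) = 0.01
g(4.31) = -0.01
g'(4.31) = 0.01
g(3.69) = -0.02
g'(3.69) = 0.02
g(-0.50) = -0.77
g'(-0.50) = 0.59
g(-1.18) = 5.36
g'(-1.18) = 107.66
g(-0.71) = -0.97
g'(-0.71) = 1.52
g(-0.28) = -0.68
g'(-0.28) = 0.27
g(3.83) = -0.02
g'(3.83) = 0.02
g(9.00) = 0.00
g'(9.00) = 0.00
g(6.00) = -0.00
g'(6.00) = 0.00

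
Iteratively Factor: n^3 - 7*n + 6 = (n - 2)*(n^2 + 2*n - 3) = (n - 2)*(n - 1)*(n + 3)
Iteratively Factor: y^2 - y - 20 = (y - 5)*(y + 4)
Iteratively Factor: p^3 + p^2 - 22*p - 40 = (p - 5)*(p^2 + 6*p + 8) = (p - 5)*(p + 4)*(p + 2)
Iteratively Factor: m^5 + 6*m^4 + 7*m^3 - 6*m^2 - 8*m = (m + 1)*(m^4 + 5*m^3 + 2*m^2 - 8*m) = (m + 1)*(m + 4)*(m^3 + m^2 - 2*m) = (m - 1)*(m + 1)*(m + 4)*(m^2 + 2*m) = m*(m - 1)*(m + 1)*(m + 4)*(m + 2)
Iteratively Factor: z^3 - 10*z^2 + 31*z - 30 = (z - 5)*(z^2 - 5*z + 6) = (z - 5)*(z - 3)*(z - 2)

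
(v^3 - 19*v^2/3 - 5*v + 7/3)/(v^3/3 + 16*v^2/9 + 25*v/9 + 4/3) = 3*(3*v^2 - 22*v + 7)/(3*v^2 + 13*v + 12)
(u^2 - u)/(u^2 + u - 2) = u/(u + 2)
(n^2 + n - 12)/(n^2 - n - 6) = (n + 4)/(n + 2)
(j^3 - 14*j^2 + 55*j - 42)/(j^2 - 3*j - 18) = (j^2 - 8*j + 7)/(j + 3)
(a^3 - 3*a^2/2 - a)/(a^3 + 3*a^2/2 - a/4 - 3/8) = 4*a*(a - 2)/(4*a^2 + 4*a - 3)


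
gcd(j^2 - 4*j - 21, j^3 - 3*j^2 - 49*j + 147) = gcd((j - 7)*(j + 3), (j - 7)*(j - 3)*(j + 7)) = j - 7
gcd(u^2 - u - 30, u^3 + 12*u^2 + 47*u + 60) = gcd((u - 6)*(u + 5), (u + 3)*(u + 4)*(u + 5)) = u + 5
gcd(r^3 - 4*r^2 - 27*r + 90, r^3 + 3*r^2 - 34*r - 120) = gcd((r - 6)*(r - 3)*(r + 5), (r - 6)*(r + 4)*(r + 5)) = r^2 - r - 30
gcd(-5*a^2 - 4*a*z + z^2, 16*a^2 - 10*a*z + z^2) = 1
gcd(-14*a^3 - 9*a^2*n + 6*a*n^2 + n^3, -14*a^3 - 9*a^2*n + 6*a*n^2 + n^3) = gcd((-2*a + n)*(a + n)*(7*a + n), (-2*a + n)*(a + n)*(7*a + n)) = 14*a^3 + 9*a^2*n - 6*a*n^2 - n^3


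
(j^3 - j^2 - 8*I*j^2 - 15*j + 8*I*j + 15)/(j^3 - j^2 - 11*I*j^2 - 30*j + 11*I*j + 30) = (j - 3*I)/(j - 6*I)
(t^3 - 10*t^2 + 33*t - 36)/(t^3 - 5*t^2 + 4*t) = (t^2 - 6*t + 9)/(t*(t - 1))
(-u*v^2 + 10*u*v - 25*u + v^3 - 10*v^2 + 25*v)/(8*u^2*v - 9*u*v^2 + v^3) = (-v^2 + 10*v - 25)/(v*(8*u - v))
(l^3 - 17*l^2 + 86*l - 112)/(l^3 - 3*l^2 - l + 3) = (l^3 - 17*l^2 + 86*l - 112)/(l^3 - 3*l^2 - l + 3)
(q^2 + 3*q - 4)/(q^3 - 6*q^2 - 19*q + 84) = (q - 1)/(q^2 - 10*q + 21)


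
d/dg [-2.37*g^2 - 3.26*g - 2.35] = -4.74*g - 3.26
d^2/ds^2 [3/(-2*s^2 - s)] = 6*(2*s*(2*s + 1) - (4*s + 1)^2)/(s^3*(2*s + 1)^3)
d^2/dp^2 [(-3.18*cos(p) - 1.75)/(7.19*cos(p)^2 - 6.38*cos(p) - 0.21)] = (-1.3660295457491*(1 - cos(p)^2)^2 - 0.442280945757997*cos(p)^5 + 1.45497629414985*cos(p)^3 - 1.48031326408169*cos(p)^2 - 1.21240491722676*cos(p) + 1.7406079967848)/(-1.0*cos(p)^2 + 0.887343532684284*cos(p) + 0.0292072322670376)^3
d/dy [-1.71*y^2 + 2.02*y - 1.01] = 2.02 - 3.42*y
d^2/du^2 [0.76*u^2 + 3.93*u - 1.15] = 1.52000000000000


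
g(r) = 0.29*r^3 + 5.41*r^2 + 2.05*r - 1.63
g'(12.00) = 257.17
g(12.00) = 1303.13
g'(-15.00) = 35.50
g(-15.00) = 206.12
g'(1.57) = 21.18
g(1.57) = 16.05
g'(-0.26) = -0.70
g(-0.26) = -1.80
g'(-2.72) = -20.94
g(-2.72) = 26.98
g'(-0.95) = -7.44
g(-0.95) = 1.06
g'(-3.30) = -24.18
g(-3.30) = 40.10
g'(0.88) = 12.25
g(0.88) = 4.56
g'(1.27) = 17.19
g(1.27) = 10.29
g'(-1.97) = -15.89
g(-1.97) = 13.11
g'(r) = 0.87*r^2 + 10.82*r + 2.05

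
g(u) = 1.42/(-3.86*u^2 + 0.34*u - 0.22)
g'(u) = 1.42*(7.72*u - 0.34)/(-3.86*u^2 + 0.34*u - 0.22)^2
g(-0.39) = -1.51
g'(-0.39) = -5.39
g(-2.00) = -0.09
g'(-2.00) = -0.08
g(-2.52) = -0.06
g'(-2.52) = -0.04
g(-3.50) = -0.03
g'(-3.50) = -0.02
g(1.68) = -0.13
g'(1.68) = 0.16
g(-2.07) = -0.08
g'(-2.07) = -0.08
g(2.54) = -0.06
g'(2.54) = 0.05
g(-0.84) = -0.44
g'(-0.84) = -0.93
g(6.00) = -0.01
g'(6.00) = 0.00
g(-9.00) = -0.00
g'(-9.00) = -0.00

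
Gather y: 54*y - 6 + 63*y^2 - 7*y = 63*y^2 + 47*y - 6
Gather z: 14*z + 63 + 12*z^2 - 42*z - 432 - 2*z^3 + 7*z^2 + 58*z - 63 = -2*z^3 + 19*z^2 + 30*z - 432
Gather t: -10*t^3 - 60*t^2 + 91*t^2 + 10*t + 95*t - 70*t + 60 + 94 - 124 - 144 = -10*t^3 + 31*t^2 + 35*t - 114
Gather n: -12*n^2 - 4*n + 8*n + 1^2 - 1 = -12*n^2 + 4*n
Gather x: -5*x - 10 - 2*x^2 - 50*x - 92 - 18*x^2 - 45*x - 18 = -20*x^2 - 100*x - 120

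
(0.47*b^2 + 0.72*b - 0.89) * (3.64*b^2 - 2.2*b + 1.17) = 1.7108*b^4 + 1.5868*b^3 - 4.2737*b^2 + 2.8004*b - 1.0413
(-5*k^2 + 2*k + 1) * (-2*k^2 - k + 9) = 10*k^4 + k^3 - 49*k^2 + 17*k + 9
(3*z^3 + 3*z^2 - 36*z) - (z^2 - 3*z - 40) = 3*z^3 + 2*z^2 - 33*z + 40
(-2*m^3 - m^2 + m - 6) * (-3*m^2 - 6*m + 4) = 6*m^5 + 15*m^4 - 5*m^3 + 8*m^2 + 40*m - 24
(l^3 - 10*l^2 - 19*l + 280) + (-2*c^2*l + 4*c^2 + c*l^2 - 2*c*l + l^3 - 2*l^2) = -2*c^2*l + 4*c^2 + c*l^2 - 2*c*l + 2*l^3 - 12*l^2 - 19*l + 280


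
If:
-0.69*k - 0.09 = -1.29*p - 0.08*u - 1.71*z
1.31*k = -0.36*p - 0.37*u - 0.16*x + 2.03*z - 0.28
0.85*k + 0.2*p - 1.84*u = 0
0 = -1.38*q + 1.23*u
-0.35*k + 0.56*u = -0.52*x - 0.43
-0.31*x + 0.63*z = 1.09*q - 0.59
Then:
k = 16.61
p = -6.36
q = 6.22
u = 6.98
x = 2.83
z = 11.23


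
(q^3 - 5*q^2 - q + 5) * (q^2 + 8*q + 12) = q^5 + 3*q^4 - 29*q^3 - 63*q^2 + 28*q + 60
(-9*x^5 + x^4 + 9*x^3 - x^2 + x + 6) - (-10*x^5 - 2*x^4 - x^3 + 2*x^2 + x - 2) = x^5 + 3*x^4 + 10*x^3 - 3*x^2 + 8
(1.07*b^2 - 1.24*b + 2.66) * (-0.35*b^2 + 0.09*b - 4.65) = -0.3745*b^4 + 0.5303*b^3 - 6.0181*b^2 + 6.0054*b - 12.369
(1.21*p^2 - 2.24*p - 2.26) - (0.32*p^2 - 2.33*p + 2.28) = 0.89*p^2 + 0.0899999999999999*p - 4.54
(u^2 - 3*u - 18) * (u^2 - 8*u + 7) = u^4 - 11*u^3 + 13*u^2 + 123*u - 126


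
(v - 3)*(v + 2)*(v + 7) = v^3 + 6*v^2 - 13*v - 42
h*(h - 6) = h^2 - 6*h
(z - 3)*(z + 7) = z^2 + 4*z - 21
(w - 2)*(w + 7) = w^2 + 5*w - 14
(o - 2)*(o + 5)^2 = o^3 + 8*o^2 + 5*o - 50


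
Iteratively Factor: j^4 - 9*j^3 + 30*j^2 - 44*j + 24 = (j - 3)*(j^3 - 6*j^2 + 12*j - 8) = (j - 3)*(j - 2)*(j^2 - 4*j + 4) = (j - 3)*(j - 2)^2*(j - 2)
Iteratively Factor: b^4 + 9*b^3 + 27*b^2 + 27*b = (b + 3)*(b^3 + 6*b^2 + 9*b) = (b + 3)^2*(b^2 + 3*b) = (b + 3)^3*(b)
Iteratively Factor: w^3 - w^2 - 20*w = (w - 5)*(w^2 + 4*w) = w*(w - 5)*(w + 4)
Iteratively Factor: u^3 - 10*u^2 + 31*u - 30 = (u - 5)*(u^2 - 5*u + 6) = (u - 5)*(u - 3)*(u - 2)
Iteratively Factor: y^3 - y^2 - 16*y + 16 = (y - 4)*(y^2 + 3*y - 4) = (y - 4)*(y - 1)*(y + 4)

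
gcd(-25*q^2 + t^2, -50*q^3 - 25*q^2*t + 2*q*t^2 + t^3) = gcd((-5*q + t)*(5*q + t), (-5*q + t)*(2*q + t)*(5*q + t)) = 25*q^2 - t^2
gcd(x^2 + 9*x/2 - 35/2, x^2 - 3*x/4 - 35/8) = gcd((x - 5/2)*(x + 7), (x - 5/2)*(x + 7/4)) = x - 5/2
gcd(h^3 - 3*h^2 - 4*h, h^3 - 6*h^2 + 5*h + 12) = h^2 - 3*h - 4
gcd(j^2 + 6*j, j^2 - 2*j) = j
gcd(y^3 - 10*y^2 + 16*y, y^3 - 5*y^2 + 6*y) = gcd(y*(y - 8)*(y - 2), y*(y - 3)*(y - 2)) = y^2 - 2*y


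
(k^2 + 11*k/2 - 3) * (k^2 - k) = k^4 + 9*k^3/2 - 17*k^2/2 + 3*k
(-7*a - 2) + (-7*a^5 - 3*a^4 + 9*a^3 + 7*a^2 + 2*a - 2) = -7*a^5 - 3*a^4 + 9*a^3 + 7*a^2 - 5*a - 4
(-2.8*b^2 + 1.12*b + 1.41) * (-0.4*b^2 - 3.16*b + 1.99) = 1.12*b^4 + 8.4*b^3 - 9.6752*b^2 - 2.2268*b + 2.8059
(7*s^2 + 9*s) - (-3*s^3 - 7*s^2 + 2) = 3*s^3 + 14*s^2 + 9*s - 2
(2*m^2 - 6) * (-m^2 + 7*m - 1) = -2*m^4 + 14*m^3 + 4*m^2 - 42*m + 6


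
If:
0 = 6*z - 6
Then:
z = 1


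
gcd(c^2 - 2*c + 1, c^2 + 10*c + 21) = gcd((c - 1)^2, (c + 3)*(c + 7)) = 1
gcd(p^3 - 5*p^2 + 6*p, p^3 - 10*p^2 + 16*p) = p^2 - 2*p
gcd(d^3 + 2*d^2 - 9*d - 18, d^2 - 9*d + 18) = d - 3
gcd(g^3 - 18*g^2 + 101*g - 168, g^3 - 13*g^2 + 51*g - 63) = g^2 - 10*g + 21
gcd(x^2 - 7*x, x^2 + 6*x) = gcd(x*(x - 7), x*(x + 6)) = x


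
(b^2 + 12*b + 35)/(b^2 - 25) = (b + 7)/(b - 5)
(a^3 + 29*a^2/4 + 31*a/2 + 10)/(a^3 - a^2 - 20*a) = (4*a^2 + 13*a + 10)/(4*a*(a - 5))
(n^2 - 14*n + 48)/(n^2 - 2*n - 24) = (n - 8)/(n + 4)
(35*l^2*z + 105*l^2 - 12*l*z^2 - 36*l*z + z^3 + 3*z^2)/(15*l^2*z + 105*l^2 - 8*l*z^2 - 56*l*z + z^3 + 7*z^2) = (-7*l*z - 21*l + z^2 + 3*z)/(-3*l*z - 21*l + z^2 + 7*z)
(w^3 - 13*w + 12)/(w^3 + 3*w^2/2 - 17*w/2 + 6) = 2*(w - 3)/(2*w - 3)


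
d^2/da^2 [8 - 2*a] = 0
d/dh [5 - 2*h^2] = -4*h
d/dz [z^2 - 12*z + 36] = 2*z - 12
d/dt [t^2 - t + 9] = 2*t - 1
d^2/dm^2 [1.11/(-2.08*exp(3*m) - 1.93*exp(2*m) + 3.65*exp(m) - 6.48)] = (-1.11*(6.24*exp(2*m) + 3.86*exp(m) - 3.65)*(12.48*exp(2*m) + 7.72*exp(m) - 7.3)*exp(m) + (20.7792*exp(2*m) + 8.5692*exp(m) - 4.0515)*(2.08*exp(3*m) + 1.93*exp(2*m) - 3.65*exp(m) + 6.48))*exp(m)/(2.08*exp(3*m) + 1.93*exp(2*m) - 3.65*exp(m) + 6.48)^3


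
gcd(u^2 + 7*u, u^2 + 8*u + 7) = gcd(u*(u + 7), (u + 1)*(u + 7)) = u + 7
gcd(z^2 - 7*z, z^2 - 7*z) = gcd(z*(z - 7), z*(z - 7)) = z^2 - 7*z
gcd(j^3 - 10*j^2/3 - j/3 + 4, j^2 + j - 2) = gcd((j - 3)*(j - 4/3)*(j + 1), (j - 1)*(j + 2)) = 1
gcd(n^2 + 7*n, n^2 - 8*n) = n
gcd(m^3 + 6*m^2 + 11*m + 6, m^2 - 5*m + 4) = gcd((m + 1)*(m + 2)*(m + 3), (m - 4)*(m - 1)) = 1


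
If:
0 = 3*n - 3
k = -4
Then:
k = -4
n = 1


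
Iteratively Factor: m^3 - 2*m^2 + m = (m - 1)*(m^2 - m) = (m - 1)^2*(m)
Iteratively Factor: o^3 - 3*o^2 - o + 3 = (o - 1)*(o^2 - 2*o - 3) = (o - 3)*(o - 1)*(o + 1)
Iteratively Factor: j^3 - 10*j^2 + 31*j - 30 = (j - 3)*(j^2 - 7*j + 10) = (j - 5)*(j - 3)*(j - 2)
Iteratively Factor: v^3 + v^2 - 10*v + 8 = (v - 2)*(v^2 + 3*v - 4) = (v - 2)*(v + 4)*(v - 1)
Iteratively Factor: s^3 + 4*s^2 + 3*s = (s)*(s^2 + 4*s + 3) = s*(s + 3)*(s + 1)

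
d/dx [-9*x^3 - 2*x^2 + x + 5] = -27*x^2 - 4*x + 1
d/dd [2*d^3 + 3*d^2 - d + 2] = 6*d^2 + 6*d - 1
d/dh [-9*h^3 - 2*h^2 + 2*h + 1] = -27*h^2 - 4*h + 2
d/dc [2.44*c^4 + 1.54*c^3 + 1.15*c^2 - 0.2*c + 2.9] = 9.76*c^3 + 4.62*c^2 + 2.3*c - 0.2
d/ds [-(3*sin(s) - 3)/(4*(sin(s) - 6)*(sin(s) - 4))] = 3*(sin(s)^2 - 2*sin(s) - 14)*cos(s)/(4*(sin(s) - 6)^2*(sin(s) - 4)^2)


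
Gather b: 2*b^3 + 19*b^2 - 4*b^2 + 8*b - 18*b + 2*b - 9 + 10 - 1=2*b^3 + 15*b^2 - 8*b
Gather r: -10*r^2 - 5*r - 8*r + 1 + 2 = -10*r^2 - 13*r + 3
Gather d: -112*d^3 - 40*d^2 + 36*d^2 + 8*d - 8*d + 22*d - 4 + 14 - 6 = -112*d^3 - 4*d^2 + 22*d + 4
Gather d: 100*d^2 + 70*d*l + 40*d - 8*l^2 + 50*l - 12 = 100*d^2 + d*(70*l + 40) - 8*l^2 + 50*l - 12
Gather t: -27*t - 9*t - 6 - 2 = -36*t - 8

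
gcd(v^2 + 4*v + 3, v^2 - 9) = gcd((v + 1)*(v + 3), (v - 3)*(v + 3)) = v + 3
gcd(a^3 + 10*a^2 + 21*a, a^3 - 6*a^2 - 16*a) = a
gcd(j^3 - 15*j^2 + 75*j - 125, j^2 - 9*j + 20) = j - 5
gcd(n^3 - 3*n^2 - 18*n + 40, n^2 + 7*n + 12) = n + 4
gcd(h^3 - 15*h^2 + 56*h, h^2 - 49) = h - 7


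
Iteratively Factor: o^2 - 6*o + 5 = (o - 1)*(o - 5)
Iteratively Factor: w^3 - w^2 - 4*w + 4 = (w - 1)*(w^2 - 4) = (w - 1)*(w + 2)*(w - 2)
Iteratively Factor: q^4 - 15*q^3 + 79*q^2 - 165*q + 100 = (q - 5)*(q^3 - 10*q^2 + 29*q - 20) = (q - 5)^2*(q^2 - 5*q + 4) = (q - 5)^2*(q - 4)*(q - 1)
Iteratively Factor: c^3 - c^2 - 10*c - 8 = (c + 1)*(c^2 - 2*c - 8) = (c + 1)*(c + 2)*(c - 4)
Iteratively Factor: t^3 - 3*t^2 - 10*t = (t - 5)*(t^2 + 2*t) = (t - 5)*(t + 2)*(t)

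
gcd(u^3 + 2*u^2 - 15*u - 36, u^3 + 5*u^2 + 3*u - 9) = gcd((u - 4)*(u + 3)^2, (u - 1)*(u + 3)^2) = u^2 + 6*u + 9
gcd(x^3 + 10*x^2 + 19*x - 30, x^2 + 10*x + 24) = x + 6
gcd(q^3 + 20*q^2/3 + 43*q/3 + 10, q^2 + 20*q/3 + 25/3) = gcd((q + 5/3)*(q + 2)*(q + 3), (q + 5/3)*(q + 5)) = q + 5/3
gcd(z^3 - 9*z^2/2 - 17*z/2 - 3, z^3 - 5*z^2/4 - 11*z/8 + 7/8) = z + 1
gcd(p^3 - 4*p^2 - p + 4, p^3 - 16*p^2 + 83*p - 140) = p - 4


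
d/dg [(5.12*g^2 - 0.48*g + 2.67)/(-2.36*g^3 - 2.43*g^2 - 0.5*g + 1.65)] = (12.0832*g^4 - 2.2656*g^3 + 15.1772*g^2 + 29.8722*g + 0.543)/(5.5696*g^6 + 11.4696*g^5 + 8.2649*g^4 - 5.358*g^3 - 7.769*g^2 - 1.65*g + 2.7225)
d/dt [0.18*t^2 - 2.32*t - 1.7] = 0.36*t - 2.32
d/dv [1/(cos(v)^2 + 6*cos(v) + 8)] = 2*(cos(v) + 3)*sin(v)/(cos(v)^2 + 6*cos(v) + 8)^2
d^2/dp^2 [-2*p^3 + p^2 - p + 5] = 2 - 12*p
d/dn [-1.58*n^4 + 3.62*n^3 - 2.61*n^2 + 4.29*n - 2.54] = -6.32*n^3 + 10.86*n^2 - 5.22*n + 4.29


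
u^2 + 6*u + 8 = (u + 2)*(u + 4)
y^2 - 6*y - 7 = (y - 7)*(y + 1)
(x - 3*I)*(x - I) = x^2 - 4*I*x - 3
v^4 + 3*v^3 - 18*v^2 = v^2*(v - 3)*(v + 6)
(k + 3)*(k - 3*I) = k^2 + 3*k - 3*I*k - 9*I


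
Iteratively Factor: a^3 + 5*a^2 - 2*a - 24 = (a + 4)*(a^2 + a - 6) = (a - 2)*(a + 4)*(a + 3)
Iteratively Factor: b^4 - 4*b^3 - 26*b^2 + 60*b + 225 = (b + 3)*(b^3 - 7*b^2 - 5*b + 75) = (b - 5)*(b + 3)*(b^2 - 2*b - 15) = (b - 5)*(b + 3)^2*(b - 5)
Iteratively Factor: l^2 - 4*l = (l)*(l - 4)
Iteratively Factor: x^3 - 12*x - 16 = (x + 2)*(x^2 - 2*x - 8) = (x + 2)^2*(x - 4)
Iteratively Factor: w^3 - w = (w)*(w^2 - 1) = w*(w - 1)*(w + 1)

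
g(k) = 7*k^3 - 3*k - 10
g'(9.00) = 1698.00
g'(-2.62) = 141.15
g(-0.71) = -10.38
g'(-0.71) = 7.59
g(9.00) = 5066.00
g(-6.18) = -1643.66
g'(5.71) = 681.69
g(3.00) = 170.00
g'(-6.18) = 799.04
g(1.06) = -4.84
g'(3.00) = 186.00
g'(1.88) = 71.22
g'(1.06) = 20.60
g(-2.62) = -128.03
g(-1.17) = -17.70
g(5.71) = 1276.06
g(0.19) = -10.52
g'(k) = 21*k^2 - 3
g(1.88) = 30.87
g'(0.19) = -2.24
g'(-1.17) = 25.75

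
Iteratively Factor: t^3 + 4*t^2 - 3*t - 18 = (t + 3)*(t^2 + t - 6) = (t + 3)^2*(t - 2)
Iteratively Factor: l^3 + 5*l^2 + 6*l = (l + 3)*(l^2 + 2*l) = (l + 2)*(l + 3)*(l)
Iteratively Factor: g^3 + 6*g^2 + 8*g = (g)*(g^2 + 6*g + 8) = g*(g + 2)*(g + 4)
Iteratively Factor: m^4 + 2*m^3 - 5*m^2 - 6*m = (m + 3)*(m^3 - m^2 - 2*m) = (m - 2)*(m + 3)*(m^2 + m) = (m - 2)*(m + 1)*(m + 3)*(m)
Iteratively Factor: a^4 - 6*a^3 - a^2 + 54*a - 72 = (a - 3)*(a^3 - 3*a^2 - 10*a + 24) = (a - 3)*(a - 2)*(a^2 - a - 12) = (a - 3)*(a - 2)*(a + 3)*(a - 4)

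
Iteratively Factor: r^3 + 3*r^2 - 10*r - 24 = (r + 4)*(r^2 - r - 6) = (r + 2)*(r + 4)*(r - 3)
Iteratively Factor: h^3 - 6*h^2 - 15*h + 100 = (h + 4)*(h^2 - 10*h + 25) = (h - 5)*(h + 4)*(h - 5)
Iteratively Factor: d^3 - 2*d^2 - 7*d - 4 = (d - 4)*(d^2 + 2*d + 1) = (d - 4)*(d + 1)*(d + 1)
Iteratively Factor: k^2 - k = (k)*(k - 1)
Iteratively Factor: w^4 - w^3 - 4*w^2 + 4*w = (w + 2)*(w^3 - 3*w^2 + 2*w) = (w - 2)*(w + 2)*(w^2 - w) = (w - 2)*(w - 1)*(w + 2)*(w)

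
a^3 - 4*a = a*(a - 2)*(a + 2)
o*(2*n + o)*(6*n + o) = 12*n^2*o + 8*n*o^2 + o^3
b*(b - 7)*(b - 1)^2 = b^4 - 9*b^3 + 15*b^2 - 7*b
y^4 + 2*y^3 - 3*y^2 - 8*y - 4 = (y - 2)*(y + 1)^2*(y + 2)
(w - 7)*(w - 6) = w^2 - 13*w + 42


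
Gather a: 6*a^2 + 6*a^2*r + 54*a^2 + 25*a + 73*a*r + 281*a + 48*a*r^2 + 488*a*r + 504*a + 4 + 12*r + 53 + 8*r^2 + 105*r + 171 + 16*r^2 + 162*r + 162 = a^2*(6*r + 60) + a*(48*r^2 + 561*r + 810) + 24*r^2 + 279*r + 390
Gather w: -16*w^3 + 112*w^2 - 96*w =-16*w^3 + 112*w^2 - 96*w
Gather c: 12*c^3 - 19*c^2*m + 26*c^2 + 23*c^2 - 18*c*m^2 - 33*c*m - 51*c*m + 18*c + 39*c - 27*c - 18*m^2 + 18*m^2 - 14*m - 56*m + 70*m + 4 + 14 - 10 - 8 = 12*c^3 + c^2*(49 - 19*m) + c*(-18*m^2 - 84*m + 30)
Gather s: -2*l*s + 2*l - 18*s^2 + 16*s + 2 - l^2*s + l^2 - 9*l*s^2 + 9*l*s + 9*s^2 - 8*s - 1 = l^2 + 2*l + s^2*(-9*l - 9) + s*(-l^2 + 7*l + 8) + 1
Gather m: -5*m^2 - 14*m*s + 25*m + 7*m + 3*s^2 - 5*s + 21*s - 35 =-5*m^2 + m*(32 - 14*s) + 3*s^2 + 16*s - 35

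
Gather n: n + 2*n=3*n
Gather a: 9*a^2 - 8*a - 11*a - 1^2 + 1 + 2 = 9*a^2 - 19*a + 2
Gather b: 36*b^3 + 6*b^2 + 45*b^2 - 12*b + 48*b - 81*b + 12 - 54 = 36*b^3 + 51*b^2 - 45*b - 42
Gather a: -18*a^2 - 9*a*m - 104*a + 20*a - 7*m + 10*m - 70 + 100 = -18*a^2 + a*(-9*m - 84) + 3*m + 30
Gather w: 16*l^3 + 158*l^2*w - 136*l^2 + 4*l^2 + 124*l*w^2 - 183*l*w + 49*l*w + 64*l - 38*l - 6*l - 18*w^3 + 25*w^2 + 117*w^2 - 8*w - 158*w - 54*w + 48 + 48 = 16*l^3 - 132*l^2 + 20*l - 18*w^3 + w^2*(124*l + 142) + w*(158*l^2 - 134*l - 220) + 96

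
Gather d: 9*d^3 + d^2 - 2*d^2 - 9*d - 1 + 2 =9*d^3 - d^2 - 9*d + 1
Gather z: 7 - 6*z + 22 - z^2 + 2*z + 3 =-z^2 - 4*z + 32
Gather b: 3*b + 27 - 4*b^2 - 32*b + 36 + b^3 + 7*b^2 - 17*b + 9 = b^3 + 3*b^2 - 46*b + 72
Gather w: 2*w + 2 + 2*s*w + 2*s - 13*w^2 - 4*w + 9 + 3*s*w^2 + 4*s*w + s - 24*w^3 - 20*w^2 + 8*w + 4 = 3*s - 24*w^3 + w^2*(3*s - 33) + w*(6*s + 6) + 15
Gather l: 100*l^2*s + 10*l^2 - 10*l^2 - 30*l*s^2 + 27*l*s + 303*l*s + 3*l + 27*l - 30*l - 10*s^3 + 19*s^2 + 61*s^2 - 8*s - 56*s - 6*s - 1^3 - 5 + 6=100*l^2*s + l*(-30*s^2 + 330*s) - 10*s^3 + 80*s^2 - 70*s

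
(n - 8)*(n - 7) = n^2 - 15*n + 56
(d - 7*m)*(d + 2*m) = d^2 - 5*d*m - 14*m^2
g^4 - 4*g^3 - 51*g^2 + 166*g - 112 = (g - 8)*(g - 2)*(g - 1)*(g + 7)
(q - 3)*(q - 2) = q^2 - 5*q + 6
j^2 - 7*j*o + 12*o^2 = (j - 4*o)*(j - 3*o)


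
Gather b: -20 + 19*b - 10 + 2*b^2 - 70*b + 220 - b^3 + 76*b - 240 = -b^3 + 2*b^2 + 25*b - 50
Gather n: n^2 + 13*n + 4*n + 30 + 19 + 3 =n^2 + 17*n + 52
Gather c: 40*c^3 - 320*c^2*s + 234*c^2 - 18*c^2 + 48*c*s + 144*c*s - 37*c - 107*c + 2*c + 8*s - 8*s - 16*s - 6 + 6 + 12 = 40*c^3 + c^2*(216 - 320*s) + c*(192*s - 142) - 16*s + 12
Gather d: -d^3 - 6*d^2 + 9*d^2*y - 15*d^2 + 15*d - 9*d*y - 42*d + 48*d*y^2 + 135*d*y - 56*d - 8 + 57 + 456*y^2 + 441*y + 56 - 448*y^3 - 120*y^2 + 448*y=-d^3 + d^2*(9*y - 21) + d*(48*y^2 + 126*y - 83) - 448*y^3 + 336*y^2 + 889*y + 105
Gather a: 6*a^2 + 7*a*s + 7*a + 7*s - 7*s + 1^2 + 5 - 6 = 6*a^2 + a*(7*s + 7)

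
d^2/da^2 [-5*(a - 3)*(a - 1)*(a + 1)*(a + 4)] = -60*a^2 - 30*a + 130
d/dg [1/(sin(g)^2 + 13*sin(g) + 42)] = -(2*sin(g) + 13)*cos(g)/(sin(g)^2 + 13*sin(g) + 42)^2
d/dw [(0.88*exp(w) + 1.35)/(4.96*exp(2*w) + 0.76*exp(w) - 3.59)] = (-(0.88*exp(w) + 1.35)*(9.92*exp(w) + 0.76) + 4.3648*exp(2*w) + 0.6688*exp(w) - 3.1592)*exp(w)/(4.96*exp(2*w) + 0.76*exp(w) - 3.59)^2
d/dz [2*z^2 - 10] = 4*z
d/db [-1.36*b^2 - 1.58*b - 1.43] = -2.72*b - 1.58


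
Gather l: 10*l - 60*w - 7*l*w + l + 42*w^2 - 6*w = l*(11 - 7*w) + 42*w^2 - 66*w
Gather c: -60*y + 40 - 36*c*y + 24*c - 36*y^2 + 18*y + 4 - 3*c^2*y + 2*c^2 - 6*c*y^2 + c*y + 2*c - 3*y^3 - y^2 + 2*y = c^2*(2 - 3*y) + c*(-6*y^2 - 35*y + 26) - 3*y^3 - 37*y^2 - 40*y + 44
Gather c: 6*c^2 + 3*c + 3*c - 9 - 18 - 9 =6*c^2 + 6*c - 36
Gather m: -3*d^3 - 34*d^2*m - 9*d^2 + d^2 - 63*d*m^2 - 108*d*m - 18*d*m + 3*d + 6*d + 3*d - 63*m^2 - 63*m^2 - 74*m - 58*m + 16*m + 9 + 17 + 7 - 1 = -3*d^3 - 8*d^2 + 12*d + m^2*(-63*d - 126) + m*(-34*d^2 - 126*d - 116) + 32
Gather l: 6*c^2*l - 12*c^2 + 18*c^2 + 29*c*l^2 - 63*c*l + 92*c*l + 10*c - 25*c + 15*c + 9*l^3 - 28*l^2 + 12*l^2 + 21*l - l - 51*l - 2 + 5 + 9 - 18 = 6*c^2 + 9*l^3 + l^2*(29*c - 16) + l*(6*c^2 + 29*c - 31) - 6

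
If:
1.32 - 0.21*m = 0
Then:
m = 6.29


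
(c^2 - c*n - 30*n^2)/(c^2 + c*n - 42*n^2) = (c + 5*n)/(c + 7*n)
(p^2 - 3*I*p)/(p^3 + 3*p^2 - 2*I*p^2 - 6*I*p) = (p - 3*I)/(p^2 + p*(3 - 2*I) - 6*I)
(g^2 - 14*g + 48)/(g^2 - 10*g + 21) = (g^2 - 14*g + 48)/(g^2 - 10*g + 21)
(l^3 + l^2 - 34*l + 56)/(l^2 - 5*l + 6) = (l^2 + 3*l - 28)/(l - 3)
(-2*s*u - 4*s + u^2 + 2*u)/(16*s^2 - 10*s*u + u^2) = (-u - 2)/(8*s - u)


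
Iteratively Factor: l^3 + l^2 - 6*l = (l)*(l^2 + l - 6) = l*(l + 3)*(l - 2)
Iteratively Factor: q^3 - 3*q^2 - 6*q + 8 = (q - 4)*(q^2 + q - 2) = (q - 4)*(q + 2)*(q - 1)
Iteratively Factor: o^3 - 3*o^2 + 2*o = (o)*(o^2 - 3*o + 2) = o*(o - 1)*(o - 2)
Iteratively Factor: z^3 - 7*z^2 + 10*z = (z)*(z^2 - 7*z + 10) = z*(z - 2)*(z - 5)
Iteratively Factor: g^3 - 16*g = (g + 4)*(g^2 - 4*g) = g*(g + 4)*(g - 4)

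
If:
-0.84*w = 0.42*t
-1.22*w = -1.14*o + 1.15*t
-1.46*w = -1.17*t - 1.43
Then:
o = -0.36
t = -0.75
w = 0.38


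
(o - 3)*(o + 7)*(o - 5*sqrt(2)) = o^3 - 5*sqrt(2)*o^2 + 4*o^2 - 20*sqrt(2)*o - 21*o + 105*sqrt(2)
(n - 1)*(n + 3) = n^2 + 2*n - 3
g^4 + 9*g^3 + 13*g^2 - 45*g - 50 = (g - 2)*(g + 1)*(g + 5)^2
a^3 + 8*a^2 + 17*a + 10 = (a + 1)*(a + 2)*(a + 5)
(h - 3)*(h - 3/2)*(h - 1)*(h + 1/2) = h^4 - 5*h^3 + 25*h^2/4 - 9/4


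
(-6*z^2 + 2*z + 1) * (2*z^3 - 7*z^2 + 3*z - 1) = -12*z^5 + 46*z^4 - 30*z^3 + 5*z^2 + z - 1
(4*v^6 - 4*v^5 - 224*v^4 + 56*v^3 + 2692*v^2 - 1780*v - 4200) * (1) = 4*v^6 - 4*v^5 - 224*v^4 + 56*v^3 + 2692*v^2 - 1780*v - 4200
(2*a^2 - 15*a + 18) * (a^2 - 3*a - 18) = 2*a^4 - 21*a^3 + 27*a^2 + 216*a - 324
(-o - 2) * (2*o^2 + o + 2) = -2*o^3 - 5*o^2 - 4*o - 4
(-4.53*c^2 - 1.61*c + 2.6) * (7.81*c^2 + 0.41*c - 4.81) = -35.3793*c^4 - 14.4314*c^3 + 41.4352*c^2 + 8.8101*c - 12.506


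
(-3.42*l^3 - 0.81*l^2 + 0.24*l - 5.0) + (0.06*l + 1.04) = -3.42*l^3 - 0.81*l^2 + 0.3*l - 3.96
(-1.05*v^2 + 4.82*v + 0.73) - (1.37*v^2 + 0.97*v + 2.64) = -2.42*v^2 + 3.85*v - 1.91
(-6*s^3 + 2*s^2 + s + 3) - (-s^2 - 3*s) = -6*s^3 + 3*s^2 + 4*s + 3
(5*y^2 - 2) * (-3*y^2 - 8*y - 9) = -15*y^4 - 40*y^3 - 39*y^2 + 16*y + 18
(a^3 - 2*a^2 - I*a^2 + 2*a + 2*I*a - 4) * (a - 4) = a^4 - 6*a^3 - I*a^3 + 10*a^2 + 6*I*a^2 - 12*a - 8*I*a + 16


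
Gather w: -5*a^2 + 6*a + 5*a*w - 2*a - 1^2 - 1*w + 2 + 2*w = -5*a^2 + 4*a + w*(5*a + 1) + 1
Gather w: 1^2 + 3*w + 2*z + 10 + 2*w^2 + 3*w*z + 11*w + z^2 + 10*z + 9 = 2*w^2 + w*(3*z + 14) + z^2 + 12*z + 20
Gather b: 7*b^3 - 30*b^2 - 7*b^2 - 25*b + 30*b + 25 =7*b^3 - 37*b^2 + 5*b + 25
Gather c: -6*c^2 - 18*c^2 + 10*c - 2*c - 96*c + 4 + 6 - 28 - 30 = -24*c^2 - 88*c - 48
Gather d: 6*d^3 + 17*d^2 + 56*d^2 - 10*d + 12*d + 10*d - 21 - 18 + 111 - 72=6*d^3 + 73*d^2 + 12*d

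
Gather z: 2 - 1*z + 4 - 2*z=6 - 3*z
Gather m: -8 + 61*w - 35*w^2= -35*w^2 + 61*w - 8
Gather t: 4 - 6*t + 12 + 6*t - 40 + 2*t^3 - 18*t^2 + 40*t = 2*t^3 - 18*t^2 + 40*t - 24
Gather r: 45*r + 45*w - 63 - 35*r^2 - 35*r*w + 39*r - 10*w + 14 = -35*r^2 + r*(84 - 35*w) + 35*w - 49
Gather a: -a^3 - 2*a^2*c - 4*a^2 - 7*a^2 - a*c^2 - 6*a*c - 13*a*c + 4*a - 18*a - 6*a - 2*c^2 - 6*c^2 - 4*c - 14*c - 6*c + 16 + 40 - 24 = -a^3 + a^2*(-2*c - 11) + a*(-c^2 - 19*c - 20) - 8*c^2 - 24*c + 32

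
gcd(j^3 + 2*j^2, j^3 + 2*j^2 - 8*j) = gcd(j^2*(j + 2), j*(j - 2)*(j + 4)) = j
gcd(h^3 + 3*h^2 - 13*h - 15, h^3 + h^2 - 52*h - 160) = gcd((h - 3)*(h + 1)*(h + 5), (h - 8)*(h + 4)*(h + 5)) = h + 5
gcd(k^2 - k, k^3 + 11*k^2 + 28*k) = k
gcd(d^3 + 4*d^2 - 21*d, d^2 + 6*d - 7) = d + 7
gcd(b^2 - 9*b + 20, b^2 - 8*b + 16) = b - 4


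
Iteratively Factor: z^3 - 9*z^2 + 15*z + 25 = (z - 5)*(z^2 - 4*z - 5) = (z - 5)*(z + 1)*(z - 5)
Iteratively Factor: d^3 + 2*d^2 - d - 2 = (d + 1)*(d^2 + d - 2) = (d - 1)*(d + 1)*(d + 2)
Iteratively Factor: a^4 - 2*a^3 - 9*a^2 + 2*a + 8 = (a + 2)*(a^3 - 4*a^2 - a + 4) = (a - 1)*(a + 2)*(a^2 - 3*a - 4) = (a - 4)*(a - 1)*(a + 2)*(a + 1)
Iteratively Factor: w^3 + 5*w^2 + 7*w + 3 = (w + 1)*(w^2 + 4*w + 3) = (w + 1)*(w + 3)*(w + 1)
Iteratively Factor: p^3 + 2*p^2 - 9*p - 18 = (p + 2)*(p^2 - 9) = (p + 2)*(p + 3)*(p - 3)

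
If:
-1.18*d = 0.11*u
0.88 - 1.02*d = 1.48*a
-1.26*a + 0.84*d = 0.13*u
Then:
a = 0.43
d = 0.24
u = -2.59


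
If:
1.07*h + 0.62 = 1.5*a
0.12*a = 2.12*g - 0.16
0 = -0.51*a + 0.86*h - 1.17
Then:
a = 2.40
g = 0.21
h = 2.78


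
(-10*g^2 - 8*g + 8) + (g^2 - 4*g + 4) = -9*g^2 - 12*g + 12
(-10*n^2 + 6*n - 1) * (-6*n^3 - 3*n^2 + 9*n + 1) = 60*n^5 - 6*n^4 - 102*n^3 + 47*n^2 - 3*n - 1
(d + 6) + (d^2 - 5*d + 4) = d^2 - 4*d + 10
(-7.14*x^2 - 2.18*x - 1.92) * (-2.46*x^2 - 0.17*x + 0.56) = 17.5644*x^4 + 6.5766*x^3 + 1.0954*x^2 - 0.8944*x - 1.0752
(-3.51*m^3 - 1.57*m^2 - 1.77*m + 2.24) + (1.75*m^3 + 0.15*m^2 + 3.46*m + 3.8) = -1.76*m^3 - 1.42*m^2 + 1.69*m + 6.04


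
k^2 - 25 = (k - 5)*(k + 5)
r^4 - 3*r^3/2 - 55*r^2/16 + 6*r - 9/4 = (r - 2)*(r - 3/4)^2*(r + 2)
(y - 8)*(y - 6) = y^2 - 14*y + 48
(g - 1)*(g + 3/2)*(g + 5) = g^3 + 11*g^2/2 + g - 15/2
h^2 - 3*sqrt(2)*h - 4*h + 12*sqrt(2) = (h - 4)*(h - 3*sqrt(2))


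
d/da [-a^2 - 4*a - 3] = -2*a - 4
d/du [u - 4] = 1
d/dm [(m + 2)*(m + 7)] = 2*m + 9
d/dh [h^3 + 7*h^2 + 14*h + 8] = 3*h^2 + 14*h + 14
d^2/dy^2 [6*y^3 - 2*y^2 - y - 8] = 36*y - 4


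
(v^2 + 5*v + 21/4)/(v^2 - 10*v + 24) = (v^2 + 5*v + 21/4)/(v^2 - 10*v + 24)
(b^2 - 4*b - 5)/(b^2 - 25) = (b + 1)/(b + 5)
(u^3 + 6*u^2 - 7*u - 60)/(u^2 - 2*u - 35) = (u^2 + u - 12)/(u - 7)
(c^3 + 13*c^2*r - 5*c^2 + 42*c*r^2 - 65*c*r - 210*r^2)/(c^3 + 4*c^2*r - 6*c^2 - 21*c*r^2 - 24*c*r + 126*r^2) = (-c^2 - 6*c*r + 5*c + 30*r)/(-c^2 + 3*c*r + 6*c - 18*r)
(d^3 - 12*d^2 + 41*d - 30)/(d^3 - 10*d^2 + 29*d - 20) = (d - 6)/(d - 4)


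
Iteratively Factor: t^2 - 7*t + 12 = (t - 4)*(t - 3)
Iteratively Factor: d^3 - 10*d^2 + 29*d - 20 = (d - 1)*(d^2 - 9*d + 20) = (d - 4)*(d - 1)*(d - 5)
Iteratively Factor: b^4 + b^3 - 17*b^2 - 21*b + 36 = (b - 1)*(b^3 + 2*b^2 - 15*b - 36) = (b - 1)*(b + 3)*(b^2 - b - 12) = (b - 4)*(b - 1)*(b + 3)*(b + 3)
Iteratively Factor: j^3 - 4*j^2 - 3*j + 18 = (j - 3)*(j^2 - j - 6) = (j - 3)*(j + 2)*(j - 3)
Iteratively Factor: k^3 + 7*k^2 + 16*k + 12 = (k + 3)*(k^2 + 4*k + 4) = (k + 2)*(k + 3)*(k + 2)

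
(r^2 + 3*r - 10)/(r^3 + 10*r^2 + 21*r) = (r^2 + 3*r - 10)/(r*(r^2 + 10*r + 21))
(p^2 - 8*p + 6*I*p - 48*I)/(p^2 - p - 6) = (p^2 + p*(-8 + 6*I) - 48*I)/(p^2 - p - 6)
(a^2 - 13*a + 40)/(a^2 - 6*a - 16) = (a - 5)/(a + 2)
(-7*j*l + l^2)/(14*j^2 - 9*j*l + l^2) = -l/(2*j - l)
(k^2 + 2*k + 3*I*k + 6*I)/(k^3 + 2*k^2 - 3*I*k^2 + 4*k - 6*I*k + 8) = (k + 3*I)/(k^2 - 3*I*k + 4)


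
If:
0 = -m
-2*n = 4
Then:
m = 0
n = -2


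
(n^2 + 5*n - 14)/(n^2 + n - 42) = (n - 2)/(n - 6)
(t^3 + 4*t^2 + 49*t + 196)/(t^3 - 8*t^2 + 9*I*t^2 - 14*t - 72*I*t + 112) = (t^2 + t*(4 - 7*I) - 28*I)/(t^2 + 2*t*(-4 + I) - 16*I)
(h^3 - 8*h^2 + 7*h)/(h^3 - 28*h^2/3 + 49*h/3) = 3*(h - 1)/(3*h - 7)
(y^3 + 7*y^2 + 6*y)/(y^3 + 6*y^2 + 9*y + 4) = y*(y + 6)/(y^2 + 5*y + 4)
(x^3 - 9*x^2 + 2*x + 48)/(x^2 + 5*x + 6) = (x^2 - 11*x + 24)/(x + 3)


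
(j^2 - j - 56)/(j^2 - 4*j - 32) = (j + 7)/(j + 4)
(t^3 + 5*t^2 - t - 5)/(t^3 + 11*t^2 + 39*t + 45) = (t^2 - 1)/(t^2 + 6*t + 9)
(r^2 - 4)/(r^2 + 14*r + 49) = (r^2 - 4)/(r^2 + 14*r + 49)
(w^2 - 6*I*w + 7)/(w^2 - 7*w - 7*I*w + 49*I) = (w + I)/(w - 7)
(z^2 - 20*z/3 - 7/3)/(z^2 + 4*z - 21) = (3*z^2 - 20*z - 7)/(3*(z^2 + 4*z - 21))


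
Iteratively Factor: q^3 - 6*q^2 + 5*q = (q)*(q^2 - 6*q + 5) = q*(q - 5)*(q - 1)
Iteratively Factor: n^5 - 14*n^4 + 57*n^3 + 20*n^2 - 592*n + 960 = (n + 3)*(n^4 - 17*n^3 + 108*n^2 - 304*n + 320) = (n - 5)*(n + 3)*(n^3 - 12*n^2 + 48*n - 64) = (n - 5)*(n - 4)*(n + 3)*(n^2 - 8*n + 16) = (n - 5)*(n - 4)^2*(n + 3)*(n - 4)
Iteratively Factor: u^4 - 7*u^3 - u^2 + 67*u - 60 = (u + 3)*(u^3 - 10*u^2 + 29*u - 20) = (u - 4)*(u + 3)*(u^2 - 6*u + 5) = (u - 5)*(u - 4)*(u + 3)*(u - 1)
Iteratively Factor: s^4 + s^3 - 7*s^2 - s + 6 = (s - 1)*(s^3 + 2*s^2 - 5*s - 6) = (s - 1)*(s + 3)*(s^2 - s - 2) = (s - 1)*(s + 1)*(s + 3)*(s - 2)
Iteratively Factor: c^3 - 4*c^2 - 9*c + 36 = (c + 3)*(c^2 - 7*c + 12) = (c - 4)*(c + 3)*(c - 3)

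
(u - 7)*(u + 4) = u^2 - 3*u - 28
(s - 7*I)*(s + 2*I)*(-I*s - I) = -I*s^3 - 5*s^2 - I*s^2 - 5*s - 14*I*s - 14*I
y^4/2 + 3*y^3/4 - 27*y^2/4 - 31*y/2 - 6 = (y/2 + 1)*(y - 4)*(y + 1/2)*(y + 3)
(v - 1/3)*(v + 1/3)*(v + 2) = v^3 + 2*v^2 - v/9 - 2/9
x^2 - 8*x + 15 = (x - 5)*(x - 3)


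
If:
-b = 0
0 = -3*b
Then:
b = 0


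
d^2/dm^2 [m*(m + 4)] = 2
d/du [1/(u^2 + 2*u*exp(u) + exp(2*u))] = -(2*exp(u) + 2)/(u^3 + 3*u^2*exp(u) + 3*u*exp(2*u) + exp(3*u))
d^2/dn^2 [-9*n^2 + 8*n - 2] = -18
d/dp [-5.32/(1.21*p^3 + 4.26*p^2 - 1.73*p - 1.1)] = (19.3116*p^2 + 45.3264*p - 9.2036)/(1.21*p^3 + 4.26*p^2 - 1.73*p - 1.1)^2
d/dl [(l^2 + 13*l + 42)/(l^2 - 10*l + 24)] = (-23*l^2 - 36*l + 732)/(l^4 - 20*l^3 + 148*l^2 - 480*l + 576)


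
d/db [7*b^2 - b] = 14*b - 1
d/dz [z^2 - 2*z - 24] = 2*z - 2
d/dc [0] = 0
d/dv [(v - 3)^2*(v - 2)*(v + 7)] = 4*v^3 - 3*v^2 - 70*v + 129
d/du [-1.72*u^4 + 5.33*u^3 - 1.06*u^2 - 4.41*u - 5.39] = -6.88*u^3 + 15.99*u^2 - 2.12*u - 4.41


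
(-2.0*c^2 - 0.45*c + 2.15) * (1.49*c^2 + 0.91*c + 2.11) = -2.98*c^4 - 2.4905*c^3 - 1.426*c^2 + 1.007*c + 4.5365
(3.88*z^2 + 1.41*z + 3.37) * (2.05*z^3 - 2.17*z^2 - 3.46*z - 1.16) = 7.954*z^5 - 5.5291*z^4 - 9.576*z^3 - 16.6923*z^2 - 13.2958*z - 3.9092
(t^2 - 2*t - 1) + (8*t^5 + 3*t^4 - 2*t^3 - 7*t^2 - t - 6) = 8*t^5 + 3*t^4 - 2*t^3 - 6*t^2 - 3*t - 7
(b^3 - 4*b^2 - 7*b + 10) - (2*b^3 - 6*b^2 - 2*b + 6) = -b^3 + 2*b^2 - 5*b + 4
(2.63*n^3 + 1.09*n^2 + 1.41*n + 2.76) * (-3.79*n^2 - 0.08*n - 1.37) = -9.9677*n^5 - 4.3415*n^4 - 9.0342*n^3 - 12.0665*n^2 - 2.1525*n - 3.7812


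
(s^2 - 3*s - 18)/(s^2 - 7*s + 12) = (s^2 - 3*s - 18)/(s^2 - 7*s + 12)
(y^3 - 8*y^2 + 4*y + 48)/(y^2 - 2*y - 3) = (-y^3 + 8*y^2 - 4*y - 48)/(-y^2 + 2*y + 3)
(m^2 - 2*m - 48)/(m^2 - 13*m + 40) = (m + 6)/(m - 5)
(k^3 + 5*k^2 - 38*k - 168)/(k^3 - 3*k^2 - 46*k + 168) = (k + 4)/(k - 4)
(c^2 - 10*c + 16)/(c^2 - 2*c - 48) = (c - 2)/(c + 6)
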